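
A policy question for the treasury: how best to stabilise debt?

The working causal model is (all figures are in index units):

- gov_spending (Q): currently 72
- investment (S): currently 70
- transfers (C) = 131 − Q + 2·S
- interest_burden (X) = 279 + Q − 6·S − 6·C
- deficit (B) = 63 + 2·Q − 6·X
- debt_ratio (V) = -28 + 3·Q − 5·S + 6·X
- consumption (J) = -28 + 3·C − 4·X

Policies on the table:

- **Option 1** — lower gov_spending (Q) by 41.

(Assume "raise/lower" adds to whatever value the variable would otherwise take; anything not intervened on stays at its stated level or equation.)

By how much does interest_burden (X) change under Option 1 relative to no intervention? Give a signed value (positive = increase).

-287

Baseline:
  Q = 72
  S = 70
  C = 131 − 72 + 2·70 = 199
  X = 279 + 72 − 6·70 − 6·199 = -1263
Option 1 (Q − 41):
  Q = 72 − 41 = 31
  S = 70
  C = 131 − 31 + 2·70 = 240
  X = 279 + 31 − 6·70 − 6·240 = -1550
Change in X: -1550 − (-1263) = -287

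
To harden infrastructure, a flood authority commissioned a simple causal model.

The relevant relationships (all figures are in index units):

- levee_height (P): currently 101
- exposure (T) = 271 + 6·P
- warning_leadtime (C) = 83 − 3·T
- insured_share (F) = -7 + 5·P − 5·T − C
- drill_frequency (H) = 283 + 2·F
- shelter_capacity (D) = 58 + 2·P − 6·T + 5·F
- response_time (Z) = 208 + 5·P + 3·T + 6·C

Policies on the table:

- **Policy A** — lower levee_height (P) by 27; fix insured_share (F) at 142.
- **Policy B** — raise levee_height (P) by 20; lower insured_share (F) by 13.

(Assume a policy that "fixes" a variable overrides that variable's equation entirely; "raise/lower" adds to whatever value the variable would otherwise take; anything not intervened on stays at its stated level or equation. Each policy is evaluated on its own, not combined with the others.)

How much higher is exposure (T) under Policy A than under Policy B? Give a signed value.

-282

Policy A (P − 27, F := 142):
  P = 101 − 27 = 74
  T = 271 + 6·74 = 715
Policy B (P + 20, F − 13):
  P = 101 + 20 = 121
  T = 271 + 6·121 = 997
T: 715 − 997 = -282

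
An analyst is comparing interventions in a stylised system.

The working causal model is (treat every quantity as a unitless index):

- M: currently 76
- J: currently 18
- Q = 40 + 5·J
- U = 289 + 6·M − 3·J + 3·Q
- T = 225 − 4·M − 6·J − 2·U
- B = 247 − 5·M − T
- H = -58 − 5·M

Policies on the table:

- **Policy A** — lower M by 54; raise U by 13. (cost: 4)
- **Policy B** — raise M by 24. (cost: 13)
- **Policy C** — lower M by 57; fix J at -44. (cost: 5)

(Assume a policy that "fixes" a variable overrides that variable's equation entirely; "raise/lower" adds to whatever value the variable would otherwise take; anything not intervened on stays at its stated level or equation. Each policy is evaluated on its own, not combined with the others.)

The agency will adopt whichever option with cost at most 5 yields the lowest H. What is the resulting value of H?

-168

Policy A (M − 54, U + 13):
  M = 76 − 54 = 22
  H = -58 − 5·22 = -168
Policy C (M − 57, J := -44):
  M = 76 − 57 = 19
  H = -58 − 5·19 = -153
Comparing — Policy A: H=-168, Policy C: H=-153. Lowest is -168 (Policy A).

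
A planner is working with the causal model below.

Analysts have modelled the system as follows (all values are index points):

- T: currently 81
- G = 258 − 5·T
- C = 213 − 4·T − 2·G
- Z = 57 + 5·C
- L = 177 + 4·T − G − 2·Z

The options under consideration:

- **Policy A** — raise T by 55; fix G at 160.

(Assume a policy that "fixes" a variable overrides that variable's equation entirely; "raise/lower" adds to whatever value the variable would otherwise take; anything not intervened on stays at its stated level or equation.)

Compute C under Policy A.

Policy A (T + 55, G := 160):
  T = 81 + 55 = 136
  G = 160
  C = 213 − 4·136 − 2·160 = -651

-651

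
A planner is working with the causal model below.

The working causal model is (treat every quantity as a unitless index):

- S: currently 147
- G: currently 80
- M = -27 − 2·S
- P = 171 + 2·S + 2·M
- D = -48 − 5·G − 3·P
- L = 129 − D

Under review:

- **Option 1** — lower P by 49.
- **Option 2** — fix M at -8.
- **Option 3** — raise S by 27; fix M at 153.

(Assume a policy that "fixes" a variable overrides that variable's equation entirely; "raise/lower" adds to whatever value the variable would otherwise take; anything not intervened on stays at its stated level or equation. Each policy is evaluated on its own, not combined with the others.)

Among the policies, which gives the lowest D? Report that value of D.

-2923

Option 1 (P − 49):
  S = 147
  G = 80
  M = -27 − 2·147 = -321
  P = 171 + 2·147 + 2·(-321) (−49 from intervention) = -226
  D = -48 − 5·80 − 3·(-226) = 230
Option 2 (M := -8):
  S = 147
  G = 80
  M = -8
  P = 171 + 2·147 + 2·(-8) = 449
  D = -48 − 5·80 − 3·449 = -1795
Option 3 (S + 27, M := 153):
  S = 147 + 27 = 174
  G = 80
  M = 153
  P = 171 + 2·174 + 2·153 = 825
  D = -48 − 5·80 − 3·825 = -2923
Comparing — Option 1: D=230, Option 2: D=-1795, Option 3: D=-2923. Lowest is -2923 (Option 3).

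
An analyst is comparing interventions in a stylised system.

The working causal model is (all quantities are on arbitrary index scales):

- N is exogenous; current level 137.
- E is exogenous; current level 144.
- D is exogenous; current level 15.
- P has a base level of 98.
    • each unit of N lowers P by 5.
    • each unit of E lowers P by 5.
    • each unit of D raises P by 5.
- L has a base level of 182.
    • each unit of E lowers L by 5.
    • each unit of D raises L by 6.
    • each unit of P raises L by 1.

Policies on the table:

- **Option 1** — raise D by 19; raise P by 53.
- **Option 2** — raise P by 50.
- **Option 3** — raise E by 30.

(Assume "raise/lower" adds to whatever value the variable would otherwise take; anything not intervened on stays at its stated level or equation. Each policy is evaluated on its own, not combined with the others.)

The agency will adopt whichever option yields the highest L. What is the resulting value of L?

-1418

Option 1 (D + 19, P + 53):
  N = 137
  E = 144
  D = 15 + 19 = 34
  P = 98 − 5·137 − 5·144 + 5·34 (+53 from intervention) = -1084
  L = 182 − 5·144 + 6·34 + (-1084) = -1418
Option 2 (P + 50):
  N = 137
  E = 144
  D = 15
  P = 98 − 5·137 − 5·144 + 5·15 (+50 from intervention) = -1182
  L = 182 − 5·144 + 6·15 + (-1182) = -1630
Option 3 (E + 30):
  N = 137
  E = 144 + 30 = 174
  D = 15
  P = 98 − 5·137 − 5·174 + 5·15 = -1382
  L = 182 − 5·174 + 6·15 + (-1382) = -1980
Comparing — Option 1: L=-1418, Option 2: L=-1630, Option 3: L=-1980. Highest is -1418 (Option 1).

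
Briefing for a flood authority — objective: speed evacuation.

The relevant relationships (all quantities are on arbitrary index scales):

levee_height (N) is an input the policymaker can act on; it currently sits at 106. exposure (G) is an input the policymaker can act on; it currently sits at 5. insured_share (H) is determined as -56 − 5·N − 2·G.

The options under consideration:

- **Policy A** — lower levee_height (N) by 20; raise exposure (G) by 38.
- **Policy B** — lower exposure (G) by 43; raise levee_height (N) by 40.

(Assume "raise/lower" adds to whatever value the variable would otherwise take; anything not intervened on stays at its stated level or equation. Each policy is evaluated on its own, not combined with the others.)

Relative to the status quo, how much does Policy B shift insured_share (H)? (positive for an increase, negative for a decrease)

-114

Baseline:
  N = 106
  G = 5
  H = -56 − 5·106 − 2·5 = -596
Policy B (G − 43, N + 40):
  N = 106 + 40 = 146
  G = 5 − 43 = -38
  H = -56 − 5·146 − 2·(-38) = -710
Change in H: -710 − (-596) = -114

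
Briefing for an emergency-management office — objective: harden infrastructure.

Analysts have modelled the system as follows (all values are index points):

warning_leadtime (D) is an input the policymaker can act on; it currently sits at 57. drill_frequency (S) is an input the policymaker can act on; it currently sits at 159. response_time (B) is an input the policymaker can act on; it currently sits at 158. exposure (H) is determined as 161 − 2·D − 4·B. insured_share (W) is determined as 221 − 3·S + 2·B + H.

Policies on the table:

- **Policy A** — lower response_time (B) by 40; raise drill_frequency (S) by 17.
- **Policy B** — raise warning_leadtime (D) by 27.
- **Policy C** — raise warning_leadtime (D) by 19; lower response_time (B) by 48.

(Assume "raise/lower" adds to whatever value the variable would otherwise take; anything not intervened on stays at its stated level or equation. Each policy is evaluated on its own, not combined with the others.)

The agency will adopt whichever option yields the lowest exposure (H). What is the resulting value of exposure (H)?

Policy A (B − 40, S + 17):
  D = 57
  B = 158 − 40 = 118
  H = 161 − 2·57 − 4·118 = -425
Policy B (D + 27):
  D = 57 + 27 = 84
  B = 158
  H = 161 − 2·84 − 4·158 = -639
Policy C (D + 19, B − 48):
  D = 57 + 19 = 76
  B = 158 − 48 = 110
  H = 161 − 2·76 − 4·110 = -431
Comparing — Policy A: H=-425, Policy B: H=-639, Policy C: H=-431. Lowest is -639 (Policy B).

-639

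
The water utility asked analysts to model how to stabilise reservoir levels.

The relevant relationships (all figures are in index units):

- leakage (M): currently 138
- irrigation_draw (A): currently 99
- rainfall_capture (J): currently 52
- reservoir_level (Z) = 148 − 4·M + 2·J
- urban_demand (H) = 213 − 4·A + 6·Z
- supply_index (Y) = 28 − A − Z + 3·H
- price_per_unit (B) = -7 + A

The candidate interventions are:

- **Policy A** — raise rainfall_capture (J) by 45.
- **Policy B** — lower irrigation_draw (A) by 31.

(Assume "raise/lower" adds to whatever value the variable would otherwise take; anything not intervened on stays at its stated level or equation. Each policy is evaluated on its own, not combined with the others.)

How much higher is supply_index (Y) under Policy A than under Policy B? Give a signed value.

Policy A (J + 45):
  M = 138
  A = 99
  J = 52 + 45 = 97
  Z = 148 − 4·138 + 2·97 = -210
  H = 213 − 4·99 + 6·(-210) = -1443
  Y = 28 − 99 − (-210) + 3·(-1443) = -4190
Policy B (A − 31):
  M = 138
  A = 99 − 31 = 68
  J = 52
  Z = 148 − 4·138 + 2·52 = -300
  H = 213 − 4·68 + 6·(-300) = -1859
  Y = 28 − 68 − (-300) + 3·(-1859) = -5317
Y: -4190 − (-5317) = 1127

1127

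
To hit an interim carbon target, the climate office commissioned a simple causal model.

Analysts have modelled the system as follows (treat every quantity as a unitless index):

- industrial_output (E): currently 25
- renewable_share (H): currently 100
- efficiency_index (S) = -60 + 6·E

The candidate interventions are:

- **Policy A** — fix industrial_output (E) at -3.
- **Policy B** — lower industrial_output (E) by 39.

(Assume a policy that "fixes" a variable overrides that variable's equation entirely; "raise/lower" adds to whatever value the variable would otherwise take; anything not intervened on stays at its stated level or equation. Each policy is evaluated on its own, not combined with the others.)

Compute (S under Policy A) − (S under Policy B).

66

Policy A (E := -3):
  E = -3
  S = -60 + 6·(-3) = -78
Policy B (E − 39):
  E = 25 − 39 = -14
  S = -60 + 6·(-14) = -144
S: -78 − (-144) = 66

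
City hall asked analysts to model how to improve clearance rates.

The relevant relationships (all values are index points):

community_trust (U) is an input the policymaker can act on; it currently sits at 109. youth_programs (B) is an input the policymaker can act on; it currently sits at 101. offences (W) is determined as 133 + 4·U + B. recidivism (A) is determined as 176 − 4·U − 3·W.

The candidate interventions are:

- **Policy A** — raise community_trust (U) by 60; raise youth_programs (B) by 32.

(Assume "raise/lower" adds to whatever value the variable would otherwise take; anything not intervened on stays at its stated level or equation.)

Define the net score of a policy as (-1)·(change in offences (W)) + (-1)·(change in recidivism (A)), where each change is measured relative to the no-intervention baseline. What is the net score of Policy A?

Baseline:
  U = 109
  B = 101
  W = 133 + 4·109 + 101 = 670
  A = 176 − 4·109 − 3·670 = -2270
Policy A (U + 60, B + 32):
  U = 109 + 60 = 169
  B = 101 + 32 = 133
  W = 133 + 4·169 + 133 = 942
  A = 176 − 4·169 − 3·942 = -3326
ΔW = 942 − 670 = 272; ΔA = -3326 − (-2270) = -1056
Score = (-1)·272 + (-1)·(-1056) = 784

784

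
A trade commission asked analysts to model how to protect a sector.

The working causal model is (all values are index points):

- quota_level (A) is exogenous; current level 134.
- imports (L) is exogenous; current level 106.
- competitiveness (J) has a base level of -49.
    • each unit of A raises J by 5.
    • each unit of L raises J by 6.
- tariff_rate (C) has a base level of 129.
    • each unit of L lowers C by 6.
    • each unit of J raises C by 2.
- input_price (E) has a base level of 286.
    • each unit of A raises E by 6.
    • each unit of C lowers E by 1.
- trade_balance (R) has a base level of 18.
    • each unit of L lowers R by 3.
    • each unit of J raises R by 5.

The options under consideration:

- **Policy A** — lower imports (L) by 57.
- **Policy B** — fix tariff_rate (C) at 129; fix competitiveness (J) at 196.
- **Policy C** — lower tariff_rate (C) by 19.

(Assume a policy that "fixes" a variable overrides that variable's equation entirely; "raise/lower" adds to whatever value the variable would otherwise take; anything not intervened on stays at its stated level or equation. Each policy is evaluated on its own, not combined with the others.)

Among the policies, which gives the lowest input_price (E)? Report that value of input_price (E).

-898

Policy A (L − 57):
  A = 134
  L = 106 − 57 = 49
  J = -49 + 5·134 + 6·49 = 915
  C = 129 − 6·49 + 2·915 = 1665
  E = 286 + 6·134 − 1665 = -575
Policy B (C := 129, J := 196):
  A = 134
  L = 106
  J = 196
  C = 129
  E = 286 + 6·134 − 129 = 961
Policy C (C − 19):
  A = 134
  L = 106
  J = -49 + 5·134 + 6·106 = 1257
  C = 129 − 6·106 + 2·1257 (−19 from intervention) = 1988
  E = 286 + 6·134 − 1988 = -898
Comparing — Policy A: E=-575, Policy B: E=961, Policy C: E=-898. Lowest is -898 (Policy C).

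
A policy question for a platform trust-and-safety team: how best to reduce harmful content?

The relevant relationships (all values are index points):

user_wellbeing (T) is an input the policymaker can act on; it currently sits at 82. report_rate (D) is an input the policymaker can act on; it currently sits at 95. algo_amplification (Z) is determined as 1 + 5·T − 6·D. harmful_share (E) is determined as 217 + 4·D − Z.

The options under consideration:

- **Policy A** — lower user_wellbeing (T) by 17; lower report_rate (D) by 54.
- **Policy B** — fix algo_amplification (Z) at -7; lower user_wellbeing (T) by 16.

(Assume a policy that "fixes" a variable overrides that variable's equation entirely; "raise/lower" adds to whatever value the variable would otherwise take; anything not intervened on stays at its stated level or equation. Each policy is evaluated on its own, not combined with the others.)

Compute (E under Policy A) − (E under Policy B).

Policy A (T − 17, D − 54):
  T = 82 − 17 = 65
  D = 95 − 54 = 41
  Z = 1 + 5·65 − 6·41 = 80
  E = 217 + 4·41 − 80 = 301
Policy B (Z := -7, T − 16):
  T = 82 − 16 = 66
  D = 95
  Z = -7
  E = 217 + 4·95 − (-7) = 604
E: 301 − 604 = -303

-303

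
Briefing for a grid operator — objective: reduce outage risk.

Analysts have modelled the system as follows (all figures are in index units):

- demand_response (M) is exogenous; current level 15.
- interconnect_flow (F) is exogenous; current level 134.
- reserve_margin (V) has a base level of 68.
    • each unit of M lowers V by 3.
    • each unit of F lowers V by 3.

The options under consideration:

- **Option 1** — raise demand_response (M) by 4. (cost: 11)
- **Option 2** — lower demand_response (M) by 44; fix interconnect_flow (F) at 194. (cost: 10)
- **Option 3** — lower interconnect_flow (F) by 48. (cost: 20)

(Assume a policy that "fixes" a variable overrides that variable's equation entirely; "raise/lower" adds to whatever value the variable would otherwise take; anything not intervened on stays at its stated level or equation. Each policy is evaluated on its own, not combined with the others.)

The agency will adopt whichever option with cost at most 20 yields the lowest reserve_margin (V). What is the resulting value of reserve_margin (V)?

-427

Option 1 (M + 4):
  M = 15 + 4 = 19
  F = 134
  V = 68 − 3·19 − 3·134 = -391
Option 2 (M − 44, F := 194):
  M = 15 − 44 = -29
  F = 194
  V = 68 − 3·(-29) − 3·194 = -427
Option 3 (F − 48):
  M = 15
  F = 134 − 48 = 86
  V = 68 − 3·15 − 3·86 = -235
Comparing — Option 1: V=-391, Option 2: V=-427, Option 3: V=-235. Lowest is -427 (Option 2).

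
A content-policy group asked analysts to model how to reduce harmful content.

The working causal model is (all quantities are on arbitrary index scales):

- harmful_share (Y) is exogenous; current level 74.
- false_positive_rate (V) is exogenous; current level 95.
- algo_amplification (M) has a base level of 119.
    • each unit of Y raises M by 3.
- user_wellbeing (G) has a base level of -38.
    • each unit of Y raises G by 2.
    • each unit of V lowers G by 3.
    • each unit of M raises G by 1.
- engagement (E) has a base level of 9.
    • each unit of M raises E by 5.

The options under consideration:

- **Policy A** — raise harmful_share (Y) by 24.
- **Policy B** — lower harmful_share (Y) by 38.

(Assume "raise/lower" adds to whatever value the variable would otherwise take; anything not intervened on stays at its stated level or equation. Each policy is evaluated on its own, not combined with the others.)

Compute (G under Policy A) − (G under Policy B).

Policy A (Y + 24):
  Y = 74 + 24 = 98
  V = 95
  M = 119 + 3·98 = 413
  G = -38 + 2·98 − 3·95 + 413 = 286
Policy B (Y − 38):
  Y = 74 − 38 = 36
  V = 95
  M = 119 + 3·36 = 227
  G = -38 + 2·36 − 3·95 + 227 = -24
G: 286 − (-24) = 310

310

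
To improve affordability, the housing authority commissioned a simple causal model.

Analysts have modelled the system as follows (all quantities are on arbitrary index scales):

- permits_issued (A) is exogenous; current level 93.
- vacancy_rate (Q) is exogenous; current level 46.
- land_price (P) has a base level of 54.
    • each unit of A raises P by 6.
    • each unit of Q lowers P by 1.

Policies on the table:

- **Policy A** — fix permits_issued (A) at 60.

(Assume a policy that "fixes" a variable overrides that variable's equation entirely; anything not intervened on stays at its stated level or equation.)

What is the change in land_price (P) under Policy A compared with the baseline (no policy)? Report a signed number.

-198

Baseline:
  A = 93
  Q = 46
  P = 54 + 6·93 − 46 = 566
Policy A (A := 60):
  A = 60
  Q = 46
  P = 54 + 6·60 − 46 = 368
Change in P: 368 − 566 = -198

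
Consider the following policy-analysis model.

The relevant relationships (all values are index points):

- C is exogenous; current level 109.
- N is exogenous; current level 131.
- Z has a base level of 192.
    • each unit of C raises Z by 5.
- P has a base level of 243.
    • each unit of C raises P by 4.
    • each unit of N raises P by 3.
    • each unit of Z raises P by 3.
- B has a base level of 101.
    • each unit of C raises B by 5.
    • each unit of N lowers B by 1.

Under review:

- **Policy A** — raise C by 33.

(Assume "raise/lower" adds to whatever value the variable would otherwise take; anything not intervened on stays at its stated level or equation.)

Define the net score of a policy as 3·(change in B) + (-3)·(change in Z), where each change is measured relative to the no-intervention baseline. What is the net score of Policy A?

Baseline:
  C = 109
  N = 131
  Z = 192 + 5·109 = 737
  B = 101 + 5·109 − 131 = 515
Policy A (C + 33):
  C = 109 + 33 = 142
  N = 131
  Z = 192 + 5·142 = 902
  B = 101 + 5·142 − 131 = 680
ΔB = 680 − 515 = 165; ΔZ = 902 − 737 = 165
Score = 3·165 + (-3)·165 = 0

0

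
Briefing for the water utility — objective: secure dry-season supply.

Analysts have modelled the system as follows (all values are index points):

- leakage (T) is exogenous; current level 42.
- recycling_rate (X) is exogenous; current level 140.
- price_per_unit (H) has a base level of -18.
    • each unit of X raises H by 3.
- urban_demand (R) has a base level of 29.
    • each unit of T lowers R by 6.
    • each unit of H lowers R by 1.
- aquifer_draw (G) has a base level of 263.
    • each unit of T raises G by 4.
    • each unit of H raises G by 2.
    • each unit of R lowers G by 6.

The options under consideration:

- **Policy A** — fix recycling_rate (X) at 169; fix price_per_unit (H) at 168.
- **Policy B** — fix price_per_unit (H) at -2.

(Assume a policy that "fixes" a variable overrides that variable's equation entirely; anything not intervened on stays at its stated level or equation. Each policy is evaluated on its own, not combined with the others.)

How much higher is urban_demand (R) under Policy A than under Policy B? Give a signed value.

Policy A (X := 169, H := 168):
  T = 42
  X = 169
  H = 168
  R = 29 − 6·42 − 168 = -391
Policy B (H := -2):
  T = 42
  X = 140
  H = -2
  R = 29 − 6·42 − (-2) = -221
R: -391 − (-221) = -170

-170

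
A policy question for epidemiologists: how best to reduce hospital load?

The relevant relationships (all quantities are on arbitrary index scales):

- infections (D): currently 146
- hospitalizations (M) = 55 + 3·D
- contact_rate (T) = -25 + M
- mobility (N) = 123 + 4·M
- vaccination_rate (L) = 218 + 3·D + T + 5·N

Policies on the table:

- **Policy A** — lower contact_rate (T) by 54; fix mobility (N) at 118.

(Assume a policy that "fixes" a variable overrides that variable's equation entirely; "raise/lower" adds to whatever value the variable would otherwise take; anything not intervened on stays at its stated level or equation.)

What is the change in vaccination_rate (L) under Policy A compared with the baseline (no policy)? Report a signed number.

-9939

Baseline:
  D = 146
  M = 55 + 3·146 = 493
  T = -25 + 493 = 468
  N = 123 + 4·493 = 2095
  L = 218 + 3·146 + 468 + 5·2095 = 11599
Policy A (T − 54, N := 118):
  D = 146
  M = 55 + 3·146 = 493
  T = -25 + 493 (−54 from intervention) = 414
  N = 118
  L = 218 + 3·146 + 414 + 5·118 = 1660
Change in L: 1660 − 11599 = -9939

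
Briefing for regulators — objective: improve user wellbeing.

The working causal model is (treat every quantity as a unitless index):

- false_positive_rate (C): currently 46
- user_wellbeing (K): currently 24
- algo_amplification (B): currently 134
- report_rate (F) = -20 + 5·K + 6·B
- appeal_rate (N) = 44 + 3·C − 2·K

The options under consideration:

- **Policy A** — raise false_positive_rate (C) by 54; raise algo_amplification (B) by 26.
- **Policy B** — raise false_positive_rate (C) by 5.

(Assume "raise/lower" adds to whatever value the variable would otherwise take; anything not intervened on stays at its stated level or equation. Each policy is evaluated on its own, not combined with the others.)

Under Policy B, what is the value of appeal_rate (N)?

149

Policy B (C + 5):
  C = 46 + 5 = 51
  K = 24
  N = 44 + 3·51 − 2·24 = 149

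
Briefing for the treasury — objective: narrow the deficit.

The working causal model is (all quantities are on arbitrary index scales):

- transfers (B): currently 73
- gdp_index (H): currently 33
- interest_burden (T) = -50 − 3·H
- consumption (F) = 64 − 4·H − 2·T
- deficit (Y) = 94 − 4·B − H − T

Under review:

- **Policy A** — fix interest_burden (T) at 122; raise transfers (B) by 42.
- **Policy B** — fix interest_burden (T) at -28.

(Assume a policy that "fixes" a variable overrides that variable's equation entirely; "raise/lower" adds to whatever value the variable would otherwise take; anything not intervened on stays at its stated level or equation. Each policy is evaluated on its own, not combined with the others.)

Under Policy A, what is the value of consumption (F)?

Policy A (T := 122, B + 42):
  H = 33
  T = 122
  F = 64 − 4·33 − 2·122 = -312

-312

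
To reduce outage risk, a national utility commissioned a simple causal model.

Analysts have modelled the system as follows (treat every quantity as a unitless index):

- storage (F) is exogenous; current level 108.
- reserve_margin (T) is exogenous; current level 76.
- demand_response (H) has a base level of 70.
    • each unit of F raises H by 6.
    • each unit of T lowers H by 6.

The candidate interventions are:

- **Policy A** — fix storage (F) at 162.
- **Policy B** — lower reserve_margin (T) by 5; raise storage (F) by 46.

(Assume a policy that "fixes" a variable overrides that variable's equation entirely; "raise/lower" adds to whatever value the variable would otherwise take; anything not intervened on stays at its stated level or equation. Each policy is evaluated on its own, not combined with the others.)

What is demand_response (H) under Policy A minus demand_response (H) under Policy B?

18

Policy A (F := 162):
  F = 162
  T = 76
  H = 70 + 6·162 − 6·76 = 586
Policy B (T − 5, F + 46):
  F = 108 + 46 = 154
  T = 76 − 5 = 71
  H = 70 + 6·154 − 6·71 = 568
H: 586 − 568 = 18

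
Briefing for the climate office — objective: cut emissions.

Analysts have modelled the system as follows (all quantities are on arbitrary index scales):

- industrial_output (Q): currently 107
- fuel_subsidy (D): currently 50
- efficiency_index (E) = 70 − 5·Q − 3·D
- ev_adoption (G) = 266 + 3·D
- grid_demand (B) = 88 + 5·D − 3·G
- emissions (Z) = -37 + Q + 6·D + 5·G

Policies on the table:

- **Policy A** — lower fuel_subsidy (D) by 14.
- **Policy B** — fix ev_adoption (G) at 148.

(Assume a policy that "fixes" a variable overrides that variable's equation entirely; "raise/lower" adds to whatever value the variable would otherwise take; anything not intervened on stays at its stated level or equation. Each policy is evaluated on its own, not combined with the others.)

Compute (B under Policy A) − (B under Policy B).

Policy A (D − 14):
  D = 50 − 14 = 36
  G = 266 + 3·36 = 374
  B = 88 + 5·36 − 3·374 = -854
Policy B (G := 148):
  D = 50
  G = 148
  B = 88 + 5·50 − 3·148 = -106
B: -854 − (-106) = -748

-748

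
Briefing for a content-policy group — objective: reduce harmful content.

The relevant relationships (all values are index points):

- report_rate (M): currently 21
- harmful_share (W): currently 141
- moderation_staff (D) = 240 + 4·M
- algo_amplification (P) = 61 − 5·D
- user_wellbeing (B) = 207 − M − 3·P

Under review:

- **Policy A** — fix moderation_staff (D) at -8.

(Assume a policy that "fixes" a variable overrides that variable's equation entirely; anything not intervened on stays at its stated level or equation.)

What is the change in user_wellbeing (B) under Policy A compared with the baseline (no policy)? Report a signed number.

-4980

Baseline:
  M = 21
  D = 240 + 4·21 = 324
  P = 61 − 5·324 = -1559
  B = 207 − 21 − 3·(-1559) = 4863
Policy A (D := -8):
  M = 21
  D = -8
  P = 61 − 5·(-8) = 101
  B = 207 − 21 − 3·101 = -117
Change in B: -117 − 4863 = -4980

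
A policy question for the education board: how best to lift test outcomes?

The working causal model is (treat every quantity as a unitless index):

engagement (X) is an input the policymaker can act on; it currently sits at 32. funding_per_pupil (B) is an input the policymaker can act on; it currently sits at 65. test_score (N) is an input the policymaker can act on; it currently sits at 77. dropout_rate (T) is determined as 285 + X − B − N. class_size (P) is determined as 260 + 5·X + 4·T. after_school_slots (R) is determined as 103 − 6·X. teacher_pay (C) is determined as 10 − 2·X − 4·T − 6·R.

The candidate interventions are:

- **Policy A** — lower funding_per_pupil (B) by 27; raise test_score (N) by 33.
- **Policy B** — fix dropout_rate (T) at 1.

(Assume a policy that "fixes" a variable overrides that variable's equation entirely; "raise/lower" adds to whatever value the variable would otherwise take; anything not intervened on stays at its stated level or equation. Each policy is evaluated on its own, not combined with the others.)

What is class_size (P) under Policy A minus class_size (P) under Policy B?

672

Policy A (B − 27, N + 33):
  X = 32
  B = 65 − 27 = 38
  N = 77 + 33 = 110
  T = 285 + 32 − 38 − 110 = 169
  P = 260 + 5·32 + 4·169 = 1096
Policy B (T := 1):
  X = 32
  B = 65
  N = 77
  T = 1
  P = 260 + 5·32 + 4·1 = 424
P: 1096 − 424 = 672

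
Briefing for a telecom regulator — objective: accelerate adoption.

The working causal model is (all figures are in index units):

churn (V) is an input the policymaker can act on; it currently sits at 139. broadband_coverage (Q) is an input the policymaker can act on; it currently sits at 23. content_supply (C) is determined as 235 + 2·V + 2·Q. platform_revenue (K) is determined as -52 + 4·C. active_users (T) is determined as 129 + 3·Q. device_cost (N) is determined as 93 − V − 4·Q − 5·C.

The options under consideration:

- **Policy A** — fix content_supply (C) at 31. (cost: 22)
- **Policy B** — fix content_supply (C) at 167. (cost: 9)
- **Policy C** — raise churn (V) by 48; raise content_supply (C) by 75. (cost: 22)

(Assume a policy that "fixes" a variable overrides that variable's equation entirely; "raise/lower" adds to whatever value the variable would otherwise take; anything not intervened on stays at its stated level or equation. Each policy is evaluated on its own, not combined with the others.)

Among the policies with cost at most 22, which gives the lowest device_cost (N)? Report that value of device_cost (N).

Policy A (C := 31):
  V = 139
  Q = 23
  C = 31
  N = 93 − 139 − 4·23 − 5·31 = -293
Policy B (C := 167):
  V = 139
  Q = 23
  C = 167
  N = 93 − 139 − 4·23 − 5·167 = -973
Policy C (V + 48, C + 75):
  V = 139 + 48 = 187
  Q = 23
  C = 235 + 2·187 + 2·23 (+75 from intervention) = 730
  N = 93 − 187 − 4·23 − 5·730 = -3836
Comparing — Policy A: N=-293, Policy B: N=-973, Policy C: N=-3836. Lowest is -3836 (Policy C).

-3836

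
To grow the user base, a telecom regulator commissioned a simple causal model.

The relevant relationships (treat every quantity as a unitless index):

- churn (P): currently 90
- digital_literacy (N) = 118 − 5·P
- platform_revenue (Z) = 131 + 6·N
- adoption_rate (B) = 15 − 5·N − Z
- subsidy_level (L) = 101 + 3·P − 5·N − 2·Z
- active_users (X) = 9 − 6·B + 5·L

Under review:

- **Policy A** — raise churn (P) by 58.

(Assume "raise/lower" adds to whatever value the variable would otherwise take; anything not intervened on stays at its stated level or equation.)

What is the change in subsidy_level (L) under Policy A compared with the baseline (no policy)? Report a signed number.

5104

Baseline:
  P = 90
  N = 118 − 5·90 = -332
  Z = 131 + 6·(-332) = -1861
  L = 101 + 3·90 − 5·(-332) − 2·(-1861) = 5753
Policy A (P + 58):
  P = 90 + 58 = 148
  N = 118 − 5·148 = -622
  Z = 131 + 6·(-622) = -3601
  L = 101 + 3·148 − 5·(-622) − 2·(-3601) = 10857
Change in L: 10857 − 5753 = 5104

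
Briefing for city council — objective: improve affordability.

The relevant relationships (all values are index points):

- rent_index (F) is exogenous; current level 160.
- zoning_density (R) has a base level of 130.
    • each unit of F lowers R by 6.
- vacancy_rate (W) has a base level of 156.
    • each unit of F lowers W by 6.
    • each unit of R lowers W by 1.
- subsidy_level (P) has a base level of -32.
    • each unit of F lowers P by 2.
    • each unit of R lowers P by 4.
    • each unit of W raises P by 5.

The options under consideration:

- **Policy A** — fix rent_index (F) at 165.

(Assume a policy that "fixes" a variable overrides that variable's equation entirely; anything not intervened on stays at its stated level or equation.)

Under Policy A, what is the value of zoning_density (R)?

-860

Policy A (F := 165):
  F = 165
  R = 130 − 6·165 = -860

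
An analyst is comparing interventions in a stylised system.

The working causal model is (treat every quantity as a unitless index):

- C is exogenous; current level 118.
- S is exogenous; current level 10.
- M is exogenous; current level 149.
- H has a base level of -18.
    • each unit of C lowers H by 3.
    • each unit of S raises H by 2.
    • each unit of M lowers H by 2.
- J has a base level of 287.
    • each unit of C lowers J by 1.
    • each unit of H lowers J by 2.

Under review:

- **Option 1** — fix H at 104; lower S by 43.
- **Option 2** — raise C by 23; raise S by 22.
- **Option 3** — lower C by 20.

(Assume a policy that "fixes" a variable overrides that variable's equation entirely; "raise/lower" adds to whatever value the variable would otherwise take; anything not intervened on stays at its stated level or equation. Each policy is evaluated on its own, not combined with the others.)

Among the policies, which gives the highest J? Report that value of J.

Option 1 (H := 104, S − 43):
  C = 118
  S = 10 − 43 = -33
  M = 149
  H = 104
  J = 287 − 118 − 2·104 = -39
Option 2 (C + 23, S + 22):
  C = 118 + 23 = 141
  S = 10 + 22 = 32
  M = 149
  H = -18 − 3·141 + 2·32 − 2·149 = -675
  J = 287 − 141 − 2·(-675) = 1496
Option 3 (C − 20):
  C = 118 − 20 = 98
  S = 10
  M = 149
  H = -18 − 3·98 + 2·10 − 2·149 = -590
  J = 287 − 98 − 2·(-590) = 1369
Comparing — Option 1: J=-39, Option 2: J=1496, Option 3: J=1369. Highest is 1496 (Option 2).

1496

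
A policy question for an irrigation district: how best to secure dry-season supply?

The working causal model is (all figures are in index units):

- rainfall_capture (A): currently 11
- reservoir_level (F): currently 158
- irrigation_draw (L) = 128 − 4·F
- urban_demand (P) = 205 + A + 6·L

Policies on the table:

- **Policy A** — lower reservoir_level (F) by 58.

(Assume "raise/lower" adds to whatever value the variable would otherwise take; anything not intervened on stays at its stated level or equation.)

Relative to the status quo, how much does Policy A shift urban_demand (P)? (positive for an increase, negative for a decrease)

Baseline:
  A = 11
  F = 158
  L = 128 − 4·158 = -504
  P = 205 + 11 + 6·(-504) = -2808
Policy A (F − 58):
  A = 11
  F = 158 − 58 = 100
  L = 128 − 4·100 = -272
  P = 205 + 11 + 6·(-272) = -1416
Change in P: -1416 − (-2808) = 1392

1392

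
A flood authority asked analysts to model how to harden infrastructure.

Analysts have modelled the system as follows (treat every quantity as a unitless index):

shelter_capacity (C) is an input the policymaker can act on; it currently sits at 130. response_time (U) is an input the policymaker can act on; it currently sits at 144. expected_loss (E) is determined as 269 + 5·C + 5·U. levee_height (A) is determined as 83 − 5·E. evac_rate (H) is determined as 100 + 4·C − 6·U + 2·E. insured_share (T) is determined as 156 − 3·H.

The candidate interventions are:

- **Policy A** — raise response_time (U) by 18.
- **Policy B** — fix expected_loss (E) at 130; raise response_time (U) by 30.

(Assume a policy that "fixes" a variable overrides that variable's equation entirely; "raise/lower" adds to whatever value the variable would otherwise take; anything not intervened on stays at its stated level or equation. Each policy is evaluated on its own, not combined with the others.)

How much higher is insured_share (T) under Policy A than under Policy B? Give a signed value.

Policy A (U + 18):
  C = 130
  U = 144 + 18 = 162
  E = 269 + 5·130 + 5·162 = 1729
  H = 100 + 4·130 − 6·162 + 2·1729 = 3106
  T = 156 − 3·3106 = -9162
Policy B (E := 130, U + 30):
  C = 130
  U = 144 + 30 = 174
  E = 130
  H = 100 + 4·130 − 6·174 + 2·130 = -164
  T = 156 − 3·(-164) = 648
T: -9162 − 648 = -9810

-9810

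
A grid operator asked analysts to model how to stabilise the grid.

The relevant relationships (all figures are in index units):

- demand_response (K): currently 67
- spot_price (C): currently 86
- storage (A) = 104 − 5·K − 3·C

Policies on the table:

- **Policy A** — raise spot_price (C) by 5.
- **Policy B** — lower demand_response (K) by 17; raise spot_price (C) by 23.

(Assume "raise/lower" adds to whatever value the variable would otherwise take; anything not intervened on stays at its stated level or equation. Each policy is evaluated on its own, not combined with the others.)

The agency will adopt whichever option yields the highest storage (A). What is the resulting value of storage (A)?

-473

Policy A (C + 5):
  K = 67
  C = 86 + 5 = 91
  A = 104 − 5·67 − 3·91 = -504
Policy B (K − 17, C + 23):
  K = 67 − 17 = 50
  C = 86 + 23 = 109
  A = 104 − 5·50 − 3·109 = -473
Comparing — Policy A: A=-504, Policy B: A=-473. Highest is -473 (Policy B).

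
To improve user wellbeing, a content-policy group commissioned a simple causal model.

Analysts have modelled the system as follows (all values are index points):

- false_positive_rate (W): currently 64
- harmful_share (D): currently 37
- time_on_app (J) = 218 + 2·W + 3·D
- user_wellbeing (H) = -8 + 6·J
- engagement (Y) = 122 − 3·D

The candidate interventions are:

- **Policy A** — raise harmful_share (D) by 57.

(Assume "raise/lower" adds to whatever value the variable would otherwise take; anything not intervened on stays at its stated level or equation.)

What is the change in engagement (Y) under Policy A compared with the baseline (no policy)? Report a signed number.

Baseline:
  D = 37
  Y = 122 − 3·37 = 11
Policy A (D + 57):
  D = 37 + 57 = 94
  Y = 122 − 3·94 = -160
Change in Y: -160 − 11 = -171

-171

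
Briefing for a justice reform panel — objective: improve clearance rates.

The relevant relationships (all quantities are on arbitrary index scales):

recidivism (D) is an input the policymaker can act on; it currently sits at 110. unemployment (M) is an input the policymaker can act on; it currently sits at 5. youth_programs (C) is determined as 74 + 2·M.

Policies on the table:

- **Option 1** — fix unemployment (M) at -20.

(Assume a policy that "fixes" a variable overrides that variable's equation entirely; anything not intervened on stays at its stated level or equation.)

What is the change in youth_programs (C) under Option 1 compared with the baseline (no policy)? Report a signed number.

Baseline:
  M = 5
  C = 74 + 2·5 = 84
Option 1 (M := -20):
  M = -20
  C = 74 + 2·(-20) = 34
Change in C: 34 − 84 = -50

-50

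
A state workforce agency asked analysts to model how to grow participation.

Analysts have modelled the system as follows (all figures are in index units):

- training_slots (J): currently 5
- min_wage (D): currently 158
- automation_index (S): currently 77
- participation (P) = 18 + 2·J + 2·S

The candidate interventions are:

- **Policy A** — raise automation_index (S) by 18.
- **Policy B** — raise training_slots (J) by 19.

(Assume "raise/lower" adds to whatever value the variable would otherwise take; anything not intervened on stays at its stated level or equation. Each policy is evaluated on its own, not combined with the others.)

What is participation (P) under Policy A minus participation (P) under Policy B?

-2

Policy A (S + 18):
  J = 5
  S = 77 + 18 = 95
  P = 18 + 2·5 + 2·95 = 218
Policy B (J + 19):
  J = 5 + 19 = 24
  S = 77
  P = 18 + 2·24 + 2·77 = 220
P: 218 − 220 = -2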